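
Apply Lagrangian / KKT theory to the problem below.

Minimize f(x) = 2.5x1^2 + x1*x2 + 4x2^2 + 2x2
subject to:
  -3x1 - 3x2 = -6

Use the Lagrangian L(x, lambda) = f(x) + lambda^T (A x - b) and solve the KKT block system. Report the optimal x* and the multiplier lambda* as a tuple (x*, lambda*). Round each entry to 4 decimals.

Form the Lagrangian:
  L(x, lambda) = (1/2) x^T Q x + c^T x + lambda^T (A x - b)
Stationarity (grad_x L = 0): Q x + c + A^T lambda = 0.
Primal feasibility: A x = b.

This gives the KKT block system:
  [ Q   A^T ] [ x     ]   [-c ]
  [ A    0  ] [ lambda ] = [ b ]

Solving the linear system:
  x*      = (1.4545, 0.5455)
  lambda* = (2.6061)
  f(x*)   = 8.3636

x* = (1.4545, 0.5455), lambda* = (2.6061)


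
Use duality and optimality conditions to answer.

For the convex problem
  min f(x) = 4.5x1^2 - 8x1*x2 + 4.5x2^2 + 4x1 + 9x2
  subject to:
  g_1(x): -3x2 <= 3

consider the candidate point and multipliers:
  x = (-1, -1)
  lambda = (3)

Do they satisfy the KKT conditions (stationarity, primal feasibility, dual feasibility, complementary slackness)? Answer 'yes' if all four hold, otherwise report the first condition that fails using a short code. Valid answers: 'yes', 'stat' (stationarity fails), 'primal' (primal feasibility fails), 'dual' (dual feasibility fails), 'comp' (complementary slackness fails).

Gradient of f: grad f(x) = Q x + c = (3, 8)
Constraint values g_i(x) = a_i^T x - b_i:
  g_1((-1, -1)) = 0
Stationarity residual: grad f(x) + sum_i lambda_i a_i = (3, -1)
  -> stationarity FAILS
Primal feasibility (all g_i <= 0): OK
Dual feasibility (all lambda_i >= 0): OK
Complementary slackness (lambda_i * g_i(x) = 0 for all i): OK

Verdict: the first failing condition is stationarity -> stat.

stat


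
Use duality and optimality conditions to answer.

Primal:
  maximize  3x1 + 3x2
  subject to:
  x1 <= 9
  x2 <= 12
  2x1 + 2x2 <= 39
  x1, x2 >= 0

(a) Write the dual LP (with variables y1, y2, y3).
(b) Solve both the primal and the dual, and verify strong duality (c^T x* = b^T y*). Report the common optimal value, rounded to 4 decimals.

The standard primal-dual pair for 'max c^T x s.t. A x <= b, x >= 0' is:
  Dual:  min b^T y  s.t.  A^T y >= c,  y >= 0.

So the dual LP is:
  minimize  9y1 + 12y2 + 39y3
  subject to:
    y1 + 2y3 >= 3
    y2 + 2y3 >= 3
    y1, y2, y3 >= 0

Solving the primal: x* = (7.5, 12).
  primal value c^T x* = 58.5.
Solving the dual: y* = (0, 0, 1.5).
  dual value b^T y* = 58.5.
Strong duality: c^T x* = b^T y*. Confirmed.

58.5


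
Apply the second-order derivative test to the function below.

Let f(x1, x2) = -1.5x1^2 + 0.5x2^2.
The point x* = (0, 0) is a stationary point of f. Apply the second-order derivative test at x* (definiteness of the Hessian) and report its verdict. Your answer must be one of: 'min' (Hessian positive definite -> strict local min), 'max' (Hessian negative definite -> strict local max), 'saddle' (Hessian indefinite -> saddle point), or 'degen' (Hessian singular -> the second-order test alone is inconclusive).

Compute the Hessian H = grad^2 f:
  H = [[-3, 0], [0, 1]]
Verify stationarity: grad f(x*) = H x* + g = (0, 0).
Eigenvalues of H: -3, 1.
Eigenvalues have mixed signs, so H is indefinite -> x* is a saddle point.

saddle


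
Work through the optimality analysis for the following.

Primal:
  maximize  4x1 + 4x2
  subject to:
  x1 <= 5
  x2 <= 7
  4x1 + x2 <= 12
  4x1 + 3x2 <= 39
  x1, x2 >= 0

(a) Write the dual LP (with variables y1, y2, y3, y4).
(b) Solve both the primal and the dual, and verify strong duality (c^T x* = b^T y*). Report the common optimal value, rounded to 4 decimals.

The standard primal-dual pair for 'max c^T x s.t. A x <= b, x >= 0' is:
  Dual:  min b^T y  s.t.  A^T y >= c,  y >= 0.

So the dual LP is:
  minimize  5y1 + 7y2 + 12y3 + 39y4
  subject to:
    y1 + 4y3 + 4y4 >= 4
    y2 + y3 + 3y4 >= 4
    y1, y2, y3, y4 >= 0

Solving the primal: x* = (1.25, 7).
  primal value c^T x* = 33.
Solving the dual: y* = (0, 3, 1, 0).
  dual value b^T y* = 33.
Strong duality: c^T x* = b^T y*. Confirmed.

33


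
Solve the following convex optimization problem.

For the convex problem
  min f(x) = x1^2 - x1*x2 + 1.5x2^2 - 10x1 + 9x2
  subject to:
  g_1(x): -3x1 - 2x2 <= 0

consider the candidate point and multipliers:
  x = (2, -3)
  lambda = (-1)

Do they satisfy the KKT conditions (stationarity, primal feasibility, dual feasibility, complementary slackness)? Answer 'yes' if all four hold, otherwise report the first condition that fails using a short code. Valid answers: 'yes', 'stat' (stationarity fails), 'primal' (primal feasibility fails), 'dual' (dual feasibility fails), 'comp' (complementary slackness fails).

Gradient of f: grad f(x) = Q x + c = (-3, -2)
Constraint values g_i(x) = a_i^T x - b_i:
  g_1((2, -3)) = 0
Stationarity residual: grad f(x) + sum_i lambda_i a_i = (0, 0)
  -> stationarity OK
Primal feasibility (all g_i <= 0): OK
Dual feasibility (all lambda_i >= 0): FAILS
Complementary slackness (lambda_i * g_i(x) = 0 for all i): OK

Verdict: the first failing condition is dual_feasibility -> dual.

dual


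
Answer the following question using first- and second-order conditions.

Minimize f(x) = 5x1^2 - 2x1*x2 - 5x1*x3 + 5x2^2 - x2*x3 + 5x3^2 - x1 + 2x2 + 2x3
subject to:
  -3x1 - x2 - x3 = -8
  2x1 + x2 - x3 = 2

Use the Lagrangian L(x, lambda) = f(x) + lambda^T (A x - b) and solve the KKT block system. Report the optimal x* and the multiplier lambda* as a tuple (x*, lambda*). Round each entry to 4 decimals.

Form the Lagrangian:
  L(x, lambda) = (1/2) x^T Q x + c^T x + lambda^T (A x - b)
Stationarity (grad_x L = 0): Q x + c + A^T lambda = 0.
Primal feasibility: A x = b.

This gives the KKT block system:
  [ Q   A^T ] [ x     ]   [-c ]
  [ A    0  ] [ lambda ] = [ b ]

Solving the linear system:
  x*      = (1.8514, 0.3714, 2.0743)
  lambda* = (6.5257, 6.5886)
  f(x*)   = 21.0343

x* = (1.8514, 0.3714, 2.0743), lambda* = (6.5257, 6.5886)


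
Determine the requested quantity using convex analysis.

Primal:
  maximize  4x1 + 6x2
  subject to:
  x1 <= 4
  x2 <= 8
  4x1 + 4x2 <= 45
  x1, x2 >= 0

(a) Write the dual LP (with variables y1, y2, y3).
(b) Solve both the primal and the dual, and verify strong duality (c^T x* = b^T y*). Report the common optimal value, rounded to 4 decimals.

The standard primal-dual pair for 'max c^T x s.t. A x <= b, x >= 0' is:
  Dual:  min b^T y  s.t.  A^T y >= c,  y >= 0.

So the dual LP is:
  minimize  4y1 + 8y2 + 45y3
  subject to:
    y1 + 4y3 >= 4
    y2 + 4y3 >= 6
    y1, y2, y3 >= 0

Solving the primal: x* = (3.25, 8).
  primal value c^T x* = 61.
Solving the dual: y* = (0, 2, 1).
  dual value b^T y* = 61.
Strong duality: c^T x* = b^T y*. Confirmed.

61


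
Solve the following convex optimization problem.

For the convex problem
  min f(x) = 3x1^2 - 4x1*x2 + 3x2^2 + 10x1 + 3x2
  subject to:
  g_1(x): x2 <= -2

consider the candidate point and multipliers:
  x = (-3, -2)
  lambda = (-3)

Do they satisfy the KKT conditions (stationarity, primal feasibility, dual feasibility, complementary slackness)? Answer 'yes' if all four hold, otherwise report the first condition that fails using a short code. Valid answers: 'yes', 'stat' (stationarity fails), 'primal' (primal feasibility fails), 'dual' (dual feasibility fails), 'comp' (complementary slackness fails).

Gradient of f: grad f(x) = Q x + c = (0, 3)
Constraint values g_i(x) = a_i^T x - b_i:
  g_1((-3, -2)) = 0
Stationarity residual: grad f(x) + sum_i lambda_i a_i = (0, 0)
  -> stationarity OK
Primal feasibility (all g_i <= 0): OK
Dual feasibility (all lambda_i >= 0): FAILS
Complementary slackness (lambda_i * g_i(x) = 0 for all i): OK

Verdict: the first failing condition is dual_feasibility -> dual.

dual


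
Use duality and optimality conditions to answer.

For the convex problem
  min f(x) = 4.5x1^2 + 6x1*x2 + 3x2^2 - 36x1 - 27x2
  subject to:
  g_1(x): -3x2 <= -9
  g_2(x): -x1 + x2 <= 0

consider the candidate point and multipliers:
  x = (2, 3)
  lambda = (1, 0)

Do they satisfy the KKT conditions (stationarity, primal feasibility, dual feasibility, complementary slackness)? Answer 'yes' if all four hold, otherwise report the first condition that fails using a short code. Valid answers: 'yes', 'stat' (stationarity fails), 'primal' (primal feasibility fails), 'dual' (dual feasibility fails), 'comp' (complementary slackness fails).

Gradient of f: grad f(x) = Q x + c = (0, 3)
Constraint values g_i(x) = a_i^T x - b_i:
  g_1((2, 3)) = 0
  g_2((2, 3)) = 1
Stationarity residual: grad f(x) + sum_i lambda_i a_i = (0, 0)
  -> stationarity OK
Primal feasibility (all g_i <= 0): FAILS
Dual feasibility (all lambda_i >= 0): OK
Complementary slackness (lambda_i * g_i(x) = 0 for all i): OK

Verdict: the first failing condition is primal_feasibility -> primal.

primal


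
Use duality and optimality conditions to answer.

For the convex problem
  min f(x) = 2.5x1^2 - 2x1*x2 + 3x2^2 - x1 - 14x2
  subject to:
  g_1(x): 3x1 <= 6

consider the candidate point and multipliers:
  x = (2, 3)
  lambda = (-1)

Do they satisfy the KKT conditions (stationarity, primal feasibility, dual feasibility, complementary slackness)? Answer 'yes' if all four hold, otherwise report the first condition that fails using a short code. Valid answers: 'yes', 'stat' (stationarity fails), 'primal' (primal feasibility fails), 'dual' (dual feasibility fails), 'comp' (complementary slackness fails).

Gradient of f: grad f(x) = Q x + c = (3, 0)
Constraint values g_i(x) = a_i^T x - b_i:
  g_1((2, 3)) = 0
Stationarity residual: grad f(x) + sum_i lambda_i a_i = (0, 0)
  -> stationarity OK
Primal feasibility (all g_i <= 0): OK
Dual feasibility (all lambda_i >= 0): FAILS
Complementary slackness (lambda_i * g_i(x) = 0 for all i): OK

Verdict: the first failing condition is dual_feasibility -> dual.

dual


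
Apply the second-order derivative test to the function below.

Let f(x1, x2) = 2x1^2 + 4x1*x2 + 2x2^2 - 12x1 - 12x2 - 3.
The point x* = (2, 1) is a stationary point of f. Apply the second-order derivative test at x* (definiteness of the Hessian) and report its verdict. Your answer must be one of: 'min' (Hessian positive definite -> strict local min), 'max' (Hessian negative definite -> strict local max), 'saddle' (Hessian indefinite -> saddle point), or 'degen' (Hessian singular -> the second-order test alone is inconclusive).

Compute the Hessian H = grad^2 f:
  H = [[4, 4], [4, 4]]
Verify stationarity: grad f(x*) = H x* + g = (0, 0).
Eigenvalues of H: 0, 8.
H has a zero eigenvalue (singular; positive semidefinite but not definite), so H is neither positive definite, negative definite, nor indefinite. The second-order test alone is inconclusive -> degen.
(Indeed, f is constant along the null direction of H through x*, so x* is not a strict local extremum.)

degen


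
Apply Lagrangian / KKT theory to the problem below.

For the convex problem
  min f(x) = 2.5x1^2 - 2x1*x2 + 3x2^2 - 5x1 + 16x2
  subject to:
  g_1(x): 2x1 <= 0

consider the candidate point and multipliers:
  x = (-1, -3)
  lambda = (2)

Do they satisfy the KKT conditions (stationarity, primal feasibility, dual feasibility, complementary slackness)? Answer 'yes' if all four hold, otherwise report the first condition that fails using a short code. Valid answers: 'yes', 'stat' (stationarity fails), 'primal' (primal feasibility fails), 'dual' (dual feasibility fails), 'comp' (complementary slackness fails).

Gradient of f: grad f(x) = Q x + c = (-4, 0)
Constraint values g_i(x) = a_i^T x - b_i:
  g_1((-1, -3)) = -2
Stationarity residual: grad f(x) + sum_i lambda_i a_i = (0, 0)
  -> stationarity OK
Primal feasibility (all g_i <= 0): OK
Dual feasibility (all lambda_i >= 0): OK
Complementary slackness (lambda_i * g_i(x) = 0 for all i): FAILS

Verdict: the first failing condition is complementary_slackness -> comp.

comp


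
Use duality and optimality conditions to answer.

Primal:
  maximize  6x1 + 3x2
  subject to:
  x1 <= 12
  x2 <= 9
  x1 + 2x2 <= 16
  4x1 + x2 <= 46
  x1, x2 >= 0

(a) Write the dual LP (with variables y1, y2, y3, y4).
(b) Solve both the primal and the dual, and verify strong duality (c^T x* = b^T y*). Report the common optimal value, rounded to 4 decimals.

The standard primal-dual pair for 'max c^T x s.t. A x <= b, x >= 0' is:
  Dual:  min b^T y  s.t.  A^T y >= c,  y >= 0.

So the dual LP is:
  minimize  12y1 + 9y2 + 16y3 + 46y4
  subject to:
    y1 + y3 + 4y4 >= 6
    y2 + 2y3 + y4 >= 3
    y1, y2, y3, y4 >= 0

Solving the primal: x* = (10.8571, 2.5714).
  primal value c^T x* = 72.8571.
Solving the dual: y* = (0, 0, 0.8571, 1.2857).
  dual value b^T y* = 72.8571.
Strong duality: c^T x* = b^T y*. Confirmed.

72.8571


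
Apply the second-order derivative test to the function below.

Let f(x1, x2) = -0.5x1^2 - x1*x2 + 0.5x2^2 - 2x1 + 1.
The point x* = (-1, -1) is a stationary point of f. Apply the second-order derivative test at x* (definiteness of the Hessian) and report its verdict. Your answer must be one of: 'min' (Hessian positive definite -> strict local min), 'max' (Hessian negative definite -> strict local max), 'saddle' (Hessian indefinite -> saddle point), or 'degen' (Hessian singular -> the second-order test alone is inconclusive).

Compute the Hessian H = grad^2 f:
  H = [[-1, -1], [-1, 1]]
Verify stationarity: grad f(x*) = H x* + g = (0, 0).
Eigenvalues of H: -1.4142, 1.4142.
Eigenvalues have mixed signs, so H is indefinite -> x* is a saddle point.

saddle


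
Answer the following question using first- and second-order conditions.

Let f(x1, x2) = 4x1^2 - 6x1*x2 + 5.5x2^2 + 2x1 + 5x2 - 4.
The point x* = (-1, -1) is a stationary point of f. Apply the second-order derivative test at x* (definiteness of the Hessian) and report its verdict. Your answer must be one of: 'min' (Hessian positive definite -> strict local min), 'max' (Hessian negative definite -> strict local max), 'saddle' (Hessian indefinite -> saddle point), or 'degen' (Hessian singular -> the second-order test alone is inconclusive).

Compute the Hessian H = grad^2 f:
  H = [[8, -6], [-6, 11]]
Verify stationarity: grad f(x*) = H x* + g = (0, 0).
Eigenvalues of H: 3.3153, 15.6847.
Both eigenvalues > 0, so H is positive definite -> x* is a strict local min.

min


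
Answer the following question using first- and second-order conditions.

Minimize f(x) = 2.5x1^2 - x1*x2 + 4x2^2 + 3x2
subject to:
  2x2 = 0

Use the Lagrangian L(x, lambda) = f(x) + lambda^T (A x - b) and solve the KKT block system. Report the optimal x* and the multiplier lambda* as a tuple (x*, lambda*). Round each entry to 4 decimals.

Form the Lagrangian:
  L(x, lambda) = (1/2) x^T Q x + c^T x + lambda^T (A x - b)
Stationarity (grad_x L = 0): Q x + c + A^T lambda = 0.
Primal feasibility: A x = b.

This gives the KKT block system:
  [ Q   A^T ] [ x     ]   [-c ]
  [ A    0  ] [ lambda ] = [ b ]

Solving the linear system:
  x*      = (0, 0)
  lambda* = (-1.5)
  f(x*)   = 0

x* = (0, 0), lambda* = (-1.5)


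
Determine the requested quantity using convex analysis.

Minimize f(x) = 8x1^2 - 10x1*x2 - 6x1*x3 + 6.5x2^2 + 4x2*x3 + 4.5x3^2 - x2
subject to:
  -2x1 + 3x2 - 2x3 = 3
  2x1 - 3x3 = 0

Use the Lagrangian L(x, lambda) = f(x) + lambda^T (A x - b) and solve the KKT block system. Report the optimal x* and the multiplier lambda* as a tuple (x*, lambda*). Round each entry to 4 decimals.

Form the Lagrangian:
  L(x, lambda) = (1/2) x^T Q x + c^T x + lambda^T (A x - b)
Stationarity (grad_x L = 0): Q x + c + A^T lambda = 0.
Primal feasibility: A x = b.

This gives the KKT block system:
  [ Q   A^T ] [ x     ]   [-c ]
  [ A    0  ] [ lambda ] = [ b ]

Solving the linear system:
  x*      = (-0.5105, 0.4328, -0.3403)
  lambda* = (-2.7899, 2.437)
  f(x*)   = 3.9685

x* = (-0.5105, 0.4328, -0.3403), lambda* = (-2.7899, 2.437)


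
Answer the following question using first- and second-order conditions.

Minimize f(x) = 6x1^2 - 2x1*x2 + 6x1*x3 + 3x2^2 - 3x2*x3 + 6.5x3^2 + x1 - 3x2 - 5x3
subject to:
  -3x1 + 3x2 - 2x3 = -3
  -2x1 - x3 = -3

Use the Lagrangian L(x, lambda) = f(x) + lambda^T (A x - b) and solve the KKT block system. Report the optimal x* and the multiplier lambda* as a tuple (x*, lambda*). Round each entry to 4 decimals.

Form the Lagrangian:
  L(x, lambda) = (1/2) x^T Q x + c^T x + lambda^T (A x - b)
Stationarity (grad_x L = 0): Q x + c + A^T lambda = 0.
Primal feasibility: A x = b.

This gives the KKT block system:
  [ Q   A^T ] [ x     ]   [-c ]
  [ A    0  ] [ lambda ] = [ b ]

Solving the linear system:
  x*      = (1.1316, 0.6228, 0.7368)
  lambda* = (1.2456, 7.0088)
  f(x*)   = 10.1711

x* = (1.1316, 0.6228, 0.7368), lambda* = (1.2456, 7.0088)


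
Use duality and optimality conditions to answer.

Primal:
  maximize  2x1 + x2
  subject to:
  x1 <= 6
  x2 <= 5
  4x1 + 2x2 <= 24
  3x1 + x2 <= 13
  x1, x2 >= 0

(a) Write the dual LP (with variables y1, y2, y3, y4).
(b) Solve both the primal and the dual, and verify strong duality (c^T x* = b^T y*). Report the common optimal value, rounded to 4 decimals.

The standard primal-dual pair for 'max c^T x s.t. A x <= b, x >= 0' is:
  Dual:  min b^T y  s.t.  A^T y >= c,  y >= 0.

So the dual LP is:
  minimize  6y1 + 5y2 + 24y3 + 13y4
  subject to:
    y1 + 4y3 + 3y4 >= 2
    y2 + 2y3 + y4 >= 1
    y1, y2, y3, y4 >= 0

Solving the primal: x* = (2.6667, 5).
  primal value c^T x* = 10.3333.
Solving the dual: y* = (0, 0.3333, 0, 0.6667).
  dual value b^T y* = 10.3333.
Strong duality: c^T x* = b^T y*. Confirmed.

10.3333


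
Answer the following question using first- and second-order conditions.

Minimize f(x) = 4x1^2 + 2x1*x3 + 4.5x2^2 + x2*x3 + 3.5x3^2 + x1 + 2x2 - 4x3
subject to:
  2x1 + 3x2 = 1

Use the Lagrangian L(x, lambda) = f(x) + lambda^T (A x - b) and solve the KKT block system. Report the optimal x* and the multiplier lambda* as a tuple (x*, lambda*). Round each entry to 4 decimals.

Form the Lagrangian:
  L(x, lambda) = (1/2) x^T Q x + c^T x + lambda^T (A x - b)
Stationarity (grad_x L = 0): Q x + c + A^T lambda = 0.
Primal feasibility: A x = b.

This gives the KKT block system:
  [ Q   A^T ] [ x     ]   [-c ]
  [ A    0  ] [ lambda ] = [ b ]

Solving the linear system:
  x*      = (0.1392, 0.2405, 0.4973)
  lambda* = (-1.5541)
  f(x*)   = 0.0926

x* = (0.1392, 0.2405, 0.4973), lambda* = (-1.5541)


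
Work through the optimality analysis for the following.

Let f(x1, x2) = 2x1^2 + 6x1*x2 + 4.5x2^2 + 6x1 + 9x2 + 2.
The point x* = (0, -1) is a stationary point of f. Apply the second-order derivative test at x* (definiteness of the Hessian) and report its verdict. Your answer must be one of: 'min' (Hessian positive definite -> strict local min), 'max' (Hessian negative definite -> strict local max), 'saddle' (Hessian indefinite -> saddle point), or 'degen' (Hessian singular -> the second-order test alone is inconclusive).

Compute the Hessian H = grad^2 f:
  H = [[4, 6], [6, 9]]
Verify stationarity: grad f(x*) = H x* + g = (0, 0).
Eigenvalues of H: 0, 13.
H has a zero eigenvalue (singular; positive semidefinite but not definite), so H is neither positive definite, negative definite, nor indefinite. The second-order test alone is inconclusive -> degen.
(Indeed, f is constant along the null direction of H through x*, so x* is not a strict local extremum.)

degen


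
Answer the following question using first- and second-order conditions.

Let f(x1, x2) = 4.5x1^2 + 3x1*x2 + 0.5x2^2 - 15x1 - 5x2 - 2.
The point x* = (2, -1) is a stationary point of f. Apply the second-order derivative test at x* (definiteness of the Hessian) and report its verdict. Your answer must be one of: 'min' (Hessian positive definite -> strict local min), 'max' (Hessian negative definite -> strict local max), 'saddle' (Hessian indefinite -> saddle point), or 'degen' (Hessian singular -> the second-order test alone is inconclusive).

Compute the Hessian H = grad^2 f:
  H = [[9, 3], [3, 1]]
Verify stationarity: grad f(x*) = H x* + g = (0, 0).
Eigenvalues of H: 0, 10.
H has a zero eigenvalue (singular; positive semidefinite but not definite), so H is neither positive definite, negative definite, nor indefinite. The second-order test alone is inconclusive -> degen.
(Indeed, f is constant along the null direction of H through x*, so x* is not a strict local extremum.)

degen


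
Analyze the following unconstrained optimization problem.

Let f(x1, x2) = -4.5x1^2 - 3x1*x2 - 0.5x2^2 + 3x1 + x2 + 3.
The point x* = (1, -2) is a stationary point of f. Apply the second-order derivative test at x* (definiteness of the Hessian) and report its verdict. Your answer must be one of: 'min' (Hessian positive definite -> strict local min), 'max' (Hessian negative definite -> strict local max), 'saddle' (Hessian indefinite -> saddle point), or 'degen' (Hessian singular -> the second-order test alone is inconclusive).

Compute the Hessian H = grad^2 f:
  H = [[-9, -3], [-3, -1]]
Verify stationarity: grad f(x*) = H x* + g = (0, 0).
Eigenvalues of H: -10, 0.
H has a zero eigenvalue (singular; negative semidefinite but not definite), so H is neither positive definite, negative definite, nor indefinite. The second-order test alone is inconclusive -> degen.
(Indeed, f is constant along the null direction of H through x*, so x* is not a strict local extremum.)

degen


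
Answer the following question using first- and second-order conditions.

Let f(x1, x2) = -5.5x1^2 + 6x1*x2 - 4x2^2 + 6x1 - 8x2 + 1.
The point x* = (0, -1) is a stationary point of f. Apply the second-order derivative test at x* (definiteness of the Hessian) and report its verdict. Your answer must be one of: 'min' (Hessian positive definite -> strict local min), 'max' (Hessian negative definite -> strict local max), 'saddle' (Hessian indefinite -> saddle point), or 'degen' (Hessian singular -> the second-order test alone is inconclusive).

Compute the Hessian H = grad^2 f:
  H = [[-11, 6], [6, -8]]
Verify stationarity: grad f(x*) = H x* + g = (0, 0).
Eigenvalues of H: -15.6847, -3.3153.
Both eigenvalues < 0, so H is negative definite -> x* is a strict local max.

max


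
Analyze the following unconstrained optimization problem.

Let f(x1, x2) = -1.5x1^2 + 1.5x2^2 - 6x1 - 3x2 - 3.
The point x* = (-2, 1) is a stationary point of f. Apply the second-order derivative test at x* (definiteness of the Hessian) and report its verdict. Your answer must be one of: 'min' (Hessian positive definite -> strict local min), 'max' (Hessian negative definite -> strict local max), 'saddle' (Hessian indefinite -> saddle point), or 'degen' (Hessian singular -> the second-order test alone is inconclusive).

Compute the Hessian H = grad^2 f:
  H = [[-3, 0], [0, 3]]
Verify stationarity: grad f(x*) = H x* + g = (0, 0).
Eigenvalues of H: -3, 3.
Eigenvalues have mixed signs, so H is indefinite -> x* is a saddle point.

saddle


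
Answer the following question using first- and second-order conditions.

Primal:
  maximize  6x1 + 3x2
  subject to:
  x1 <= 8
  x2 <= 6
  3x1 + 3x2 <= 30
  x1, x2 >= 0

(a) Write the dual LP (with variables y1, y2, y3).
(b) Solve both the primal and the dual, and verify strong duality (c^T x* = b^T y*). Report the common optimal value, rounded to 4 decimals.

The standard primal-dual pair for 'max c^T x s.t. A x <= b, x >= 0' is:
  Dual:  min b^T y  s.t.  A^T y >= c,  y >= 0.

So the dual LP is:
  minimize  8y1 + 6y2 + 30y3
  subject to:
    y1 + 3y3 >= 6
    y2 + 3y3 >= 3
    y1, y2, y3 >= 0

Solving the primal: x* = (8, 2).
  primal value c^T x* = 54.
Solving the dual: y* = (3, 0, 1).
  dual value b^T y* = 54.
Strong duality: c^T x* = b^T y*. Confirmed.

54


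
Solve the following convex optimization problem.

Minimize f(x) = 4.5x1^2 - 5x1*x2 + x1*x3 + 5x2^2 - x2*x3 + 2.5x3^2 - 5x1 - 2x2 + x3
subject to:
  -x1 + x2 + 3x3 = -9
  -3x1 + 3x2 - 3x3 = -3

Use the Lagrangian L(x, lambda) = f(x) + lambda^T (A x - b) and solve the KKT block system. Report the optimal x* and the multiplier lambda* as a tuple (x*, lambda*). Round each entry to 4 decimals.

Form the Lagrangian:
  L(x, lambda) = (1/2) x^T Q x + c^T x + lambda^T (A x - b)
Stationarity (grad_x L = 0): Q x + c + A^T lambda = 0.
Primal feasibility: A x = b.

This gives the KKT block system:
  [ Q   A^T ] [ x     ]   [-c ]
  [ A    0  ] [ lambda ] = [ b ]

Solving the linear system:
  x*      = (2.4444, -0.5556, -2)
  lambda* = (5.9444, 3.9444)
  f(x*)   = 26.1111

x* = (2.4444, -0.5556, -2), lambda* = (5.9444, 3.9444)


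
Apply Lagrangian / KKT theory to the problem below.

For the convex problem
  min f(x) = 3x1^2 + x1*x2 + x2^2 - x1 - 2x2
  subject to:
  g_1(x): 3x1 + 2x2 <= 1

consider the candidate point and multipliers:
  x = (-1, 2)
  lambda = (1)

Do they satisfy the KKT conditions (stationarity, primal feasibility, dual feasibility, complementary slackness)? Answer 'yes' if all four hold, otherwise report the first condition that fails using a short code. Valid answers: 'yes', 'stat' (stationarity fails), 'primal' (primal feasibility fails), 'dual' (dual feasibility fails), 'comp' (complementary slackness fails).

Gradient of f: grad f(x) = Q x + c = (-5, 1)
Constraint values g_i(x) = a_i^T x - b_i:
  g_1((-1, 2)) = 0
Stationarity residual: grad f(x) + sum_i lambda_i a_i = (-2, 3)
  -> stationarity FAILS
Primal feasibility (all g_i <= 0): OK
Dual feasibility (all lambda_i >= 0): OK
Complementary slackness (lambda_i * g_i(x) = 0 for all i): OK

Verdict: the first failing condition is stationarity -> stat.

stat


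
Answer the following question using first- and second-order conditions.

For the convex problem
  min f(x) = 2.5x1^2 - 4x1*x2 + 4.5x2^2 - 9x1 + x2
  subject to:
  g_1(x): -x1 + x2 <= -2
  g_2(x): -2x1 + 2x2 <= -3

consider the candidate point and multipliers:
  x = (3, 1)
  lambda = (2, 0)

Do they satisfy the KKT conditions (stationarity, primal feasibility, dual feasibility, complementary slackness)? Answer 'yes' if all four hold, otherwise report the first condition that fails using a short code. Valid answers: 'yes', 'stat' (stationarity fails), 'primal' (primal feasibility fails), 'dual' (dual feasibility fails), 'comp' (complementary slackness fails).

Gradient of f: grad f(x) = Q x + c = (2, -2)
Constraint values g_i(x) = a_i^T x - b_i:
  g_1((3, 1)) = 0
  g_2((3, 1)) = -1
Stationarity residual: grad f(x) + sum_i lambda_i a_i = (0, 0)
  -> stationarity OK
Primal feasibility (all g_i <= 0): OK
Dual feasibility (all lambda_i >= 0): OK
Complementary slackness (lambda_i * g_i(x) = 0 for all i): OK

Verdict: yes, KKT holds.

yes


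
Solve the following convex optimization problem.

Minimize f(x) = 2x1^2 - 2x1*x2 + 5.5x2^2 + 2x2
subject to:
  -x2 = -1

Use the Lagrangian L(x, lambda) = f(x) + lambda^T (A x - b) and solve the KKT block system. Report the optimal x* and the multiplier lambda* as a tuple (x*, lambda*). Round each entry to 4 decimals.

Form the Lagrangian:
  L(x, lambda) = (1/2) x^T Q x + c^T x + lambda^T (A x - b)
Stationarity (grad_x L = 0): Q x + c + A^T lambda = 0.
Primal feasibility: A x = b.

This gives the KKT block system:
  [ Q   A^T ] [ x     ]   [-c ]
  [ A    0  ] [ lambda ] = [ b ]

Solving the linear system:
  x*      = (0.5, 1)
  lambda* = (12)
  f(x*)   = 7

x* = (0.5, 1), lambda* = (12)


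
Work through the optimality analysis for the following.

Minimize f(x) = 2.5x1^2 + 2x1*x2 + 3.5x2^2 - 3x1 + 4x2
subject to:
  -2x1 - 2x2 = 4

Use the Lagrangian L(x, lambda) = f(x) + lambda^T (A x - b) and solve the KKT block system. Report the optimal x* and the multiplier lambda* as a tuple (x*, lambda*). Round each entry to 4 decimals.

Form the Lagrangian:
  L(x, lambda) = (1/2) x^T Q x + c^T x + lambda^T (A x - b)
Stationarity (grad_x L = 0): Q x + c + A^T lambda = 0.
Primal feasibility: A x = b.

This gives the KKT block system:
  [ Q   A^T ] [ x     ]   [-c ]
  [ A    0  ] [ lambda ] = [ b ]

Solving the linear system:
  x*      = (-0.375, -1.625)
  lambda* = (-4.0625)
  f(x*)   = 5.4375

x* = (-0.375, -1.625), lambda* = (-4.0625)


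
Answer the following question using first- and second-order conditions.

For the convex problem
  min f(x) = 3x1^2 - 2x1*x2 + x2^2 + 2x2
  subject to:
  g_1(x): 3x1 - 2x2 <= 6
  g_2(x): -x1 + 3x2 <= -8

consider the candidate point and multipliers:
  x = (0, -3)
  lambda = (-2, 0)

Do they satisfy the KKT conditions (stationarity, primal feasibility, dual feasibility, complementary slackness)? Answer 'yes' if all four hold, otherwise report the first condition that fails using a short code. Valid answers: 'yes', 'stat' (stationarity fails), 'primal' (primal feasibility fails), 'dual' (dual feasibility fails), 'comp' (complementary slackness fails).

Gradient of f: grad f(x) = Q x + c = (6, -4)
Constraint values g_i(x) = a_i^T x - b_i:
  g_1((0, -3)) = 0
  g_2((0, -3)) = -1
Stationarity residual: grad f(x) + sum_i lambda_i a_i = (0, 0)
  -> stationarity OK
Primal feasibility (all g_i <= 0): OK
Dual feasibility (all lambda_i >= 0): FAILS
Complementary slackness (lambda_i * g_i(x) = 0 for all i): OK

Verdict: the first failing condition is dual_feasibility -> dual.

dual


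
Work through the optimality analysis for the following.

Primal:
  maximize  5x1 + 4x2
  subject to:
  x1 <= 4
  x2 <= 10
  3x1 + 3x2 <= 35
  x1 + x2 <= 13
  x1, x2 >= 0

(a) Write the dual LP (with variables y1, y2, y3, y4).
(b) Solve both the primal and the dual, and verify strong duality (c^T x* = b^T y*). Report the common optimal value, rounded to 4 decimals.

The standard primal-dual pair for 'max c^T x s.t. A x <= b, x >= 0' is:
  Dual:  min b^T y  s.t.  A^T y >= c,  y >= 0.

So the dual LP is:
  minimize  4y1 + 10y2 + 35y3 + 13y4
  subject to:
    y1 + 3y3 + y4 >= 5
    y2 + 3y3 + y4 >= 4
    y1, y2, y3, y4 >= 0

Solving the primal: x* = (4, 7.6667).
  primal value c^T x* = 50.6667.
Solving the dual: y* = (1, 0, 1.3333, 0).
  dual value b^T y* = 50.6667.
Strong duality: c^T x* = b^T y*. Confirmed.

50.6667


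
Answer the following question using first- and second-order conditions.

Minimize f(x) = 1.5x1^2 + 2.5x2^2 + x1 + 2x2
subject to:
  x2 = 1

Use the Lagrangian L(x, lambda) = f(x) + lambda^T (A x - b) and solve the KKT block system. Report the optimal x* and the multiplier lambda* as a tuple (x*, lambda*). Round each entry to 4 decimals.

Form the Lagrangian:
  L(x, lambda) = (1/2) x^T Q x + c^T x + lambda^T (A x - b)
Stationarity (grad_x L = 0): Q x + c + A^T lambda = 0.
Primal feasibility: A x = b.

This gives the KKT block system:
  [ Q   A^T ] [ x     ]   [-c ]
  [ A    0  ] [ lambda ] = [ b ]

Solving the linear system:
  x*      = (-0.3333, 1)
  lambda* = (-7)
  f(x*)   = 4.3333

x* = (-0.3333, 1), lambda* = (-7)


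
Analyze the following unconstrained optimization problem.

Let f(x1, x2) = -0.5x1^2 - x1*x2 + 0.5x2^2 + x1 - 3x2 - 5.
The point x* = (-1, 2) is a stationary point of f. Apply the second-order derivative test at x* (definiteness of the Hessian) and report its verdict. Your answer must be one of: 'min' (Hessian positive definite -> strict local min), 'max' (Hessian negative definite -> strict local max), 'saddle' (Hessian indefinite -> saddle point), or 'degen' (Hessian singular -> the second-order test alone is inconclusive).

Compute the Hessian H = grad^2 f:
  H = [[-1, -1], [-1, 1]]
Verify stationarity: grad f(x*) = H x* + g = (0, 0).
Eigenvalues of H: -1.4142, 1.4142.
Eigenvalues have mixed signs, so H is indefinite -> x* is a saddle point.

saddle


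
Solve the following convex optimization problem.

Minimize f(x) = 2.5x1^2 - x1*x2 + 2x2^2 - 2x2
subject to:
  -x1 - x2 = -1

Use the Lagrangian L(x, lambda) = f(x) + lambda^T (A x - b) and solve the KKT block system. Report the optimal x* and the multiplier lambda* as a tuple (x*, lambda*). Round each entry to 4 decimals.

Form the Lagrangian:
  L(x, lambda) = (1/2) x^T Q x + c^T x + lambda^T (A x - b)
Stationarity (grad_x L = 0): Q x + c + A^T lambda = 0.
Primal feasibility: A x = b.

This gives the KKT block system:
  [ Q   A^T ] [ x     ]   [-c ]
  [ A    0  ] [ lambda ] = [ b ]

Solving the linear system:
  x*      = (0.2727, 0.7273)
  lambda* = (0.6364)
  f(x*)   = -0.4091

x* = (0.2727, 0.7273), lambda* = (0.6364)


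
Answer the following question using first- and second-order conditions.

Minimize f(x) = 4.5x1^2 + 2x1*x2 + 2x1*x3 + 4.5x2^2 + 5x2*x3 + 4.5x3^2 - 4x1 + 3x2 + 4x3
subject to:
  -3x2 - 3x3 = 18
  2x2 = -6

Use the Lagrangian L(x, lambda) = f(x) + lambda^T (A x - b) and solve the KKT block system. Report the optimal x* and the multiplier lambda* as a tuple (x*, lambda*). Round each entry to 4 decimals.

Form the Lagrangian:
  L(x, lambda) = (1/2) x^T Q x + c^T x + lambda^T (A x - b)
Stationarity (grad_x L = 0): Q x + c + A^T lambda = 0.
Primal feasibility: A x = b.

This gives the KKT block system:
  [ Q   A^T ] [ x     ]   [-c ]
  [ A    0  ] [ lambda ] = [ b ]

Solving the linear system:
  x*      = (1.7778, -3, -3)
  lambda* = (-11.4815, 0.5)
  f(x*)   = 90.7778

x* = (1.7778, -3, -3), lambda* = (-11.4815, 0.5)


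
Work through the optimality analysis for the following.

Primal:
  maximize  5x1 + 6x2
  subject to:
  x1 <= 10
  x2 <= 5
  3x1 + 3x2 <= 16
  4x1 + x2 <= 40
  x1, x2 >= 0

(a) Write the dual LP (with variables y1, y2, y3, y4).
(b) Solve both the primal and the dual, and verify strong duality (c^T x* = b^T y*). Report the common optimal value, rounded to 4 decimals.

The standard primal-dual pair for 'max c^T x s.t. A x <= b, x >= 0' is:
  Dual:  min b^T y  s.t.  A^T y >= c,  y >= 0.

So the dual LP is:
  minimize  10y1 + 5y2 + 16y3 + 40y4
  subject to:
    y1 + 3y3 + 4y4 >= 5
    y2 + 3y3 + y4 >= 6
    y1, y2, y3, y4 >= 0

Solving the primal: x* = (0.3333, 5).
  primal value c^T x* = 31.6667.
Solving the dual: y* = (0, 1, 1.6667, 0).
  dual value b^T y* = 31.6667.
Strong duality: c^T x* = b^T y*. Confirmed.

31.6667


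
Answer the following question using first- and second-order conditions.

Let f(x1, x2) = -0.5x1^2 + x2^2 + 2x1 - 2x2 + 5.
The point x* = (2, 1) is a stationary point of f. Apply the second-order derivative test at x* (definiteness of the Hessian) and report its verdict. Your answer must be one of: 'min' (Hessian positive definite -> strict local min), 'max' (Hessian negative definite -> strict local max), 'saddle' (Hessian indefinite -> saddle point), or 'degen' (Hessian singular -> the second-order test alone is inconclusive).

Compute the Hessian H = grad^2 f:
  H = [[-1, 0], [0, 2]]
Verify stationarity: grad f(x*) = H x* + g = (0, 0).
Eigenvalues of H: -1, 2.
Eigenvalues have mixed signs, so H is indefinite -> x* is a saddle point.

saddle


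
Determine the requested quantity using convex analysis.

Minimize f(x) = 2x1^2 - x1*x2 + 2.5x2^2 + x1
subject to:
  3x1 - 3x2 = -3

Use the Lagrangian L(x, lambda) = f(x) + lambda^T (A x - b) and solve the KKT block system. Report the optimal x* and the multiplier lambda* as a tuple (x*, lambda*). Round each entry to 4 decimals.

Form the Lagrangian:
  L(x, lambda) = (1/2) x^T Q x + c^T x + lambda^T (A x - b)
Stationarity (grad_x L = 0): Q x + c + A^T lambda = 0.
Primal feasibility: A x = b.

This gives the KKT block system:
  [ Q   A^T ] [ x     ]   [-c ]
  [ A    0  ] [ lambda ] = [ b ]

Solving the linear system:
  x*      = (-0.7143, 0.2857)
  lambda* = (0.7143)
  f(x*)   = 0.7143

x* = (-0.7143, 0.2857), lambda* = (0.7143)


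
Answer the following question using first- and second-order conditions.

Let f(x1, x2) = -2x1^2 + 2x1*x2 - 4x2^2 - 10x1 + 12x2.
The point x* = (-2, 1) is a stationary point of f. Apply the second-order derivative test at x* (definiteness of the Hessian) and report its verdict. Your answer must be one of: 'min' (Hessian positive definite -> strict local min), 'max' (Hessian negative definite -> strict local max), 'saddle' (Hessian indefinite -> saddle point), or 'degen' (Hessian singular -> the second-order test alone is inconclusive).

Compute the Hessian H = grad^2 f:
  H = [[-4, 2], [2, -8]]
Verify stationarity: grad f(x*) = H x* + g = (0, 0).
Eigenvalues of H: -8.8284, -3.1716.
Both eigenvalues < 0, so H is negative definite -> x* is a strict local max.

max


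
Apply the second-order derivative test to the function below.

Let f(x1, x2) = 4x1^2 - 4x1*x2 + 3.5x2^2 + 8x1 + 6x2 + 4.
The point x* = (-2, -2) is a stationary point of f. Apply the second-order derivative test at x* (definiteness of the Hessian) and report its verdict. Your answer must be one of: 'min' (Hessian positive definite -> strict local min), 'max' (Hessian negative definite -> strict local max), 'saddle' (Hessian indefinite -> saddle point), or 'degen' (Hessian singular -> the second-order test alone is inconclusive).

Compute the Hessian H = grad^2 f:
  H = [[8, -4], [-4, 7]]
Verify stationarity: grad f(x*) = H x* + g = (0, 0).
Eigenvalues of H: 3.4689, 11.5311.
Both eigenvalues > 0, so H is positive definite -> x* is a strict local min.

min


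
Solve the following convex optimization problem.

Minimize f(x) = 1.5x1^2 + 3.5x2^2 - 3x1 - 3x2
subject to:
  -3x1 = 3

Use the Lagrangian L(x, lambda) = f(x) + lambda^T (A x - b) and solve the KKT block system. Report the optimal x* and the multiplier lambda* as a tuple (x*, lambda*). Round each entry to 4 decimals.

Form the Lagrangian:
  L(x, lambda) = (1/2) x^T Q x + c^T x + lambda^T (A x - b)
Stationarity (grad_x L = 0): Q x + c + A^T lambda = 0.
Primal feasibility: A x = b.

This gives the KKT block system:
  [ Q   A^T ] [ x     ]   [-c ]
  [ A    0  ] [ lambda ] = [ b ]

Solving the linear system:
  x*      = (-1, 0.4286)
  lambda* = (-2)
  f(x*)   = 3.8571

x* = (-1, 0.4286), lambda* = (-2)


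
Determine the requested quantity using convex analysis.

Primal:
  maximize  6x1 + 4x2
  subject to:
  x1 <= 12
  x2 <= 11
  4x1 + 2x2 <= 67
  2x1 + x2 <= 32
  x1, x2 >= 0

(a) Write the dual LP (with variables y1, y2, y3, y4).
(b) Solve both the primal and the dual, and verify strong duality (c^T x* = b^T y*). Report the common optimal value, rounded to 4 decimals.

The standard primal-dual pair for 'max c^T x s.t. A x <= b, x >= 0' is:
  Dual:  min b^T y  s.t.  A^T y >= c,  y >= 0.

So the dual LP is:
  minimize  12y1 + 11y2 + 67y3 + 32y4
  subject to:
    y1 + 4y3 + 2y4 >= 6
    y2 + 2y3 + y4 >= 4
    y1, y2, y3, y4 >= 0

Solving the primal: x* = (10.5, 11).
  primal value c^T x* = 107.
Solving the dual: y* = (0, 1, 0, 3).
  dual value b^T y* = 107.
Strong duality: c^T x* = b^T y*. Confirmed.

107


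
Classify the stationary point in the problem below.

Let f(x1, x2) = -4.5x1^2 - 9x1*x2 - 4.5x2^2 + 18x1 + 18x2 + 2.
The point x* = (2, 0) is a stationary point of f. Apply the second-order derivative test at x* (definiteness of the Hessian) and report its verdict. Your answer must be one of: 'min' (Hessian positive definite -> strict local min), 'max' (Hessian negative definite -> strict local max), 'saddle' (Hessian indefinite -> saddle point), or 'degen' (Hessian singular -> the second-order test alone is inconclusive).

Compute the Hessian H = grad^2 f:
  H = [[-9, -9], [-9, -9]]
Verify stationarity: grad f(x*) = H x* + g = (0, 0).
Eigenvalues of H: -18, 0.
H has a zero eigenvalue (singular; negative semidefinite but not definite), so H is neither positive definite, negative definite, nor indefinite. The second-order test alone is inconclusive -> degen.
(Indeed, f is constant along the null direction of H through x*, so x* is not a strict local extremum.)

degen


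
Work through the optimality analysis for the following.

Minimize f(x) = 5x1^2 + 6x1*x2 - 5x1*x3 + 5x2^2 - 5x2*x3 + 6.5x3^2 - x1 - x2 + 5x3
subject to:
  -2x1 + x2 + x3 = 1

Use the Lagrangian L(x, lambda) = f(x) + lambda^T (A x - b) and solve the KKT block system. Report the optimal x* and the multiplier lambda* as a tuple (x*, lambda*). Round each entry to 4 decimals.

Form the Lagrangian:
  L(x, lambda) = (1/2) x^T Q x + c^T x + lambda^T (A x - b)
Stationarity (grad_x L = 0): Q x + c + A^T lambda = 0.
Primal feasibility: A x = b.

This gives the KKT block system:
  [ Q   A^T ] [ x     ]   [-c ]
  [ A    0  ] [ lambda ] = [ b ]

Solving the linear system:
  x*      = (-0.5125, 0.339, -0.364)
  lambda* = (-1.1353)
  f(x*)   = -0.2556

x* = (-0.5125, 0.339, -0.364), lambda* = (-1.1353)


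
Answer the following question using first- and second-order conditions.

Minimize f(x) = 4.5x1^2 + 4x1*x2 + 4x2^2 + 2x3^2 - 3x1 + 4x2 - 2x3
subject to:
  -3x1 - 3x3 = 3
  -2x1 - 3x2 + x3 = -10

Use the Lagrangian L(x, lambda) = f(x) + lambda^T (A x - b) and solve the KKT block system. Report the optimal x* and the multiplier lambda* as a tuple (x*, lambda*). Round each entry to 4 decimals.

Form the Lagrangian:
  L(x, lambda) = (1/2) x^T Q x + c^T x + lambda^T (A x - b)
Stationarity (grad_x L = 0): Q x + c + A^T lambda = 0.
Primal feasibility: A x = b.

This gives the KKT block system:
  [ Q   A^T ] [ x     ]   [-c ]
  [ A    0  ] [ lambda ] = [ b ]

Solving the linear system:
  x*      = (1, 2, -2)
  lambda* = (-0.6667, 8)
  f(x*)   = 45.5

x* = (1, 2, -2), lambda* = (-0.6667, 8)
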